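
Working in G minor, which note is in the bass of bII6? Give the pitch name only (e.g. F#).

C

bII in G minor has root Ab; the chord is Ab-C-Eb.
The figure 6 means first inversion — the third is in the bass.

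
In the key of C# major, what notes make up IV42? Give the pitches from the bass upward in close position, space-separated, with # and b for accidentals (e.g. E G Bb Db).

The numeral's case and figure indicate a major seventh chord. In C# major its root, the fourth degree, is F#.
Stacking thirds from F# gives F#-A#-C#-E#.
The figured bass 42 indicates third inversion, placing the seventh (E#) in the bass: E#-F#-A#-C#.

E# F# A# C#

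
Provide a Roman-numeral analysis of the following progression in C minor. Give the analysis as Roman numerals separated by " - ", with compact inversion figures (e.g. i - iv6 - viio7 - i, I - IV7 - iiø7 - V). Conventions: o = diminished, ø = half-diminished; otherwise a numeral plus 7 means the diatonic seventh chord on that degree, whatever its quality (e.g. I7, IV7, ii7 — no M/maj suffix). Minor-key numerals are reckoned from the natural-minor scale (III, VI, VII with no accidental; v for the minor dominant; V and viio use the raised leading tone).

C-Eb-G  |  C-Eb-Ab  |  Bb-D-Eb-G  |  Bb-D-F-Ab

i - VI6 - III43 - VII7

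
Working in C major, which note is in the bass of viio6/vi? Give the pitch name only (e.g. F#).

B

The applied chord viio6/vi is rooted on G#: G#-B-D.
The figure 6 means first inversion — the third is in the bass.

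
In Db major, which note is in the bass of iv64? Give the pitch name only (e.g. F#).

iv in Db major has root Gb; the chord is Gb-Bbb-Db.
The figure 64 means second inversion — the fifth is in the bass.

Db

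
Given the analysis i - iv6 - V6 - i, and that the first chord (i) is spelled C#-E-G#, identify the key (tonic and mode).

C# minor

i is given as C#-E-G# — a minor triad with root C#.
If C# is scale degree 1 and the mode makes that degree carry a minor triad, the tonic is C# and the mode is minor.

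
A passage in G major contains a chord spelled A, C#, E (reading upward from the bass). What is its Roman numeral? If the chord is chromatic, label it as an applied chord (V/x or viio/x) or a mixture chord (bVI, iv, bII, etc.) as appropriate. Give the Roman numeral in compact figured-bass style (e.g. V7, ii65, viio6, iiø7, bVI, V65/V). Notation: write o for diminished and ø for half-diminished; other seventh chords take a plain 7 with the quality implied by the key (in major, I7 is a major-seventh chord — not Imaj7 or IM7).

V/V

Stacked in thirds the chord is A-C#-E: a major triad on A.
A is not a diatonic chord root with this quality in G major, but it lies a perfect fifth above D (V), so the chord functions as an applied dominant of V.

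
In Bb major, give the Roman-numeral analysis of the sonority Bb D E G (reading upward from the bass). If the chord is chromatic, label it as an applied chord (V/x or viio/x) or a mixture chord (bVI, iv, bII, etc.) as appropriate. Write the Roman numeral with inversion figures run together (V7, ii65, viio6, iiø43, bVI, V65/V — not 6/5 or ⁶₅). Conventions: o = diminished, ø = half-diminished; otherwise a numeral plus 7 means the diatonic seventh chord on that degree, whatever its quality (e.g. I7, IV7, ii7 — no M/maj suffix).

Stacked in thirds the chord is E-G-Bb-D: a half-diminished seventh chord on E.
E sits a half step below F (V in Bb major); a diminished chord there is the applied leading-tone chord of V.
With Bb in the bass the chord is in second inversion, so the figured bass is 43.

viiø43/V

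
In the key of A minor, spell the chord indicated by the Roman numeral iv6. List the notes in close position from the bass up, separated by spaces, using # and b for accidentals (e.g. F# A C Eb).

The numeral's case and figure indicate a minor triad. In A minor its root, the fourth degree, is D.
That chord is spelled D-F-A.
The figured bass 6 indicates first inversion, placing the third (F) in the bass: F-A-D.

F A D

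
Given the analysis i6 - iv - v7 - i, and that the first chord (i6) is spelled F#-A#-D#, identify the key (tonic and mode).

D# minor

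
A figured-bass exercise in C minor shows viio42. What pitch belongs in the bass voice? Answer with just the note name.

viio in C minor has root B; the chord is B-D-F-Ab.
The figure 42 means third inversion — the seventh is in the bass.

Ab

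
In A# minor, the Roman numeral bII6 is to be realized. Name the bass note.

D#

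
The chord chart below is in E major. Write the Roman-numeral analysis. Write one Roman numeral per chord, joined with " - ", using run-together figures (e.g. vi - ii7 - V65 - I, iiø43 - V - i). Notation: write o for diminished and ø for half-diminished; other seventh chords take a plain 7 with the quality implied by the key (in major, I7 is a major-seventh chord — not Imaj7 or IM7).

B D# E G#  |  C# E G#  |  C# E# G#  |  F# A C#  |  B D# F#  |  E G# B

I43 - vi - V/ii - ii - V - I

B-D#-E-G#: root E is the tonic; major seventh chord there is I43.
C#-E-G#: root C# is the submediant; minor triad there is vi.
C#-E#-G#: chromatic; C# is V of ii, so V/ii.
F#-A-C#: root F# is the supertonic; minor triad there is ii.
B-D#-F# has root B, degree 5 in E major, so V.
E-G#-B: major triad on E = scale degree 1 → I.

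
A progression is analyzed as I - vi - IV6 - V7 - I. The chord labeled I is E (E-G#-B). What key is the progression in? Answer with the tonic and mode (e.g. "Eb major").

The anchor chord is a major triad on E, labeled I.
If E is scale degree 1 and the mode makes that degree carry a major triad, the tonic is E and the mode is major.

E major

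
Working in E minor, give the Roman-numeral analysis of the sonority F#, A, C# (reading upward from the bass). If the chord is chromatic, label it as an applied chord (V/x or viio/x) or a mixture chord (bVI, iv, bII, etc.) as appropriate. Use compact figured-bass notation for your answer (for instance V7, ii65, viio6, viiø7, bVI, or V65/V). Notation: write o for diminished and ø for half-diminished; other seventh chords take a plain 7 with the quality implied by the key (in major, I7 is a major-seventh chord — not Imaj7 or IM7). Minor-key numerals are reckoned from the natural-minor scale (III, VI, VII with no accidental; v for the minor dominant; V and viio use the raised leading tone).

ii

The pitches F#-A-C# form a minor triad rooted on F#.
F# is the second degree of E minor. This is the minor supertonic, borrowed from the parallel major (the Dorian ii).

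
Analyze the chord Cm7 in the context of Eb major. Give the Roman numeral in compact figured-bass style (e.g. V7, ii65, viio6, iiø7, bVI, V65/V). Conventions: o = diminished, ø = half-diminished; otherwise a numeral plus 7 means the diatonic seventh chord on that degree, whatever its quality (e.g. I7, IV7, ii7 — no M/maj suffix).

The pitches C-Eb-G-Bb form a minor seventh chord rooted on C.
In Eb major, C is the submediant; the diatonic minor seventh chord there is vi7.

vi7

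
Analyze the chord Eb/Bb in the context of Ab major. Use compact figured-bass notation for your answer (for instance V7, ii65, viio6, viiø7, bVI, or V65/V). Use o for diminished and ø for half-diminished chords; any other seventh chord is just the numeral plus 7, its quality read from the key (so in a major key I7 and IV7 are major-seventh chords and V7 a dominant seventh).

V64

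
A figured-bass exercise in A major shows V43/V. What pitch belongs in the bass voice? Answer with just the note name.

The applied chord V43/V is rooted on B: B-D#-F#-A.
The figure 43 means second inversion — the fifth is in the bass.

F#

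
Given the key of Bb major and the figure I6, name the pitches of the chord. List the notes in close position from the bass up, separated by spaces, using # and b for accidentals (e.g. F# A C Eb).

D F Bb

In Bb major, the first degree is Bb, and the diatonic chord built there is a major triad.
Stacking thirds from Bb gives Bb-D-F.
With the 6 figure the chord is in first inversion; from the bass D upward in close position it reads D-F-Bb.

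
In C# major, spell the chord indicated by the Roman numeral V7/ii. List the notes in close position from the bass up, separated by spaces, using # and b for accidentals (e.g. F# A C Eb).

A# C## E# G#

V7/ii is a secondary dominant — the dominant seventh of ii. ii in C# major is D#, so the applied chord's root is A#, a perfect fifth above.
Building a dominant seventh chord on A# gives A#-C##-E#-G#.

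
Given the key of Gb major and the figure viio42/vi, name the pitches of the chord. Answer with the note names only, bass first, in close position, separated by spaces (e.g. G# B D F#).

Cb D F Ab

viio42/vi is a secondary leading-tone chord. The target vi is Eb in Gb major; the applied chord is rooted a semitone below, on D.
Building a fully diminished seventh chord on D gives D-F-Ab-Cb.
With the 42 figure the chord is in third inversion; from the bass Cb upward in close position it reads Cb-D-F-Ab.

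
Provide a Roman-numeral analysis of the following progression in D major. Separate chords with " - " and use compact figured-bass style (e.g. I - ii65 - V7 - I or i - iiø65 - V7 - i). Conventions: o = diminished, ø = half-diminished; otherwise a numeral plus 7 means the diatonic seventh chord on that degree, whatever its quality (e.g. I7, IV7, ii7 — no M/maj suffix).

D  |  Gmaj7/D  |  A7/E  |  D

I - IV43 - V43 - I

D: major triad on D = scale degree 1 → I.
Gmaj7/D: major seventh chord on G = scale degree 4 → IV43.
A7/E has root A, degree 5 in D major, so V43.
D: root D is the tonic; major triad there is I.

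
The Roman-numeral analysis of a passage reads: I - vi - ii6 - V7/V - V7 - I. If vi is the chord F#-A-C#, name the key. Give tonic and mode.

A major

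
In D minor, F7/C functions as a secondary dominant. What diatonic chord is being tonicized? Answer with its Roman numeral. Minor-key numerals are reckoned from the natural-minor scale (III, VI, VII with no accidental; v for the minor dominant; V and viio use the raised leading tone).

VI

The chord is a dominant seventh chord on F.
A dominant resolves down a perfect fifth: F → Bb. In D minor, Bb is scale degree 6, i.e. VI.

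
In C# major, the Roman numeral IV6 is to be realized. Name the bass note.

A#

IV in C# major has root F#; the chord is F#-A#-C#.
The figure 6 means first inversion — the third is in the bass.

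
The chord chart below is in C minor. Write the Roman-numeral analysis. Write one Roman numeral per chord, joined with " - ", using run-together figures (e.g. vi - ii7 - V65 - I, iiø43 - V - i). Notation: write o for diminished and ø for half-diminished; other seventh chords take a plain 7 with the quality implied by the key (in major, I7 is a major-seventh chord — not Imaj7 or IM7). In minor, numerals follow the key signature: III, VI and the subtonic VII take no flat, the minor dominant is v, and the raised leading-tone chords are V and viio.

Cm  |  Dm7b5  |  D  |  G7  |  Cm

Cm: root C is the tonic; minor triad there is i.
Dm7b5 has root D, degree 2 in C minor, so iiø7.
D: a major triad on D, the applied dominant of V → V/V.
G7 has root G, degree 5 in C minor, so V7.
Cm: root C is the tonic; minor triad there is i.

i - iiø7 - V/V - V7 - i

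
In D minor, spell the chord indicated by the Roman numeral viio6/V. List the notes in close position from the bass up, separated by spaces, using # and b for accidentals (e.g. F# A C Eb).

The slash marks an applied leading-tone chord: viio of V. In D minor, V is A, so the leading tone to it is G#, a half step below.
Building a diminished triad on G# gives G#-B-D.
With the 6 figure the chord is in first inversion; from the bass B upward in close position it reads B-D-G#.

B D G#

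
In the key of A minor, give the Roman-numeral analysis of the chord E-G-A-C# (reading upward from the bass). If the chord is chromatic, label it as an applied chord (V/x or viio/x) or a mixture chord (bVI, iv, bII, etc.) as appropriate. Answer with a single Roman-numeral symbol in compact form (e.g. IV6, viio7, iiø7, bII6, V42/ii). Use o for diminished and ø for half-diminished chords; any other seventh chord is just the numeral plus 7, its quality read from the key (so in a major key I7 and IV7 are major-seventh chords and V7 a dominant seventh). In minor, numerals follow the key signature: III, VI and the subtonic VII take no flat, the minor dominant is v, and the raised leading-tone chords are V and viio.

V43/iv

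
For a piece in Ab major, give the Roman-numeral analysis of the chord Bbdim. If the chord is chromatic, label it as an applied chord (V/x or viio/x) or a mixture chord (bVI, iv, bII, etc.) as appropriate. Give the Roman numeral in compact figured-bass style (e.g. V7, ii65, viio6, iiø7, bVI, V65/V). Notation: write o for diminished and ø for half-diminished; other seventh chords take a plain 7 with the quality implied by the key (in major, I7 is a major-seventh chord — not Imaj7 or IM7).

Stacked in thirds the chord is Bb-Db-Fb: a diminished triad on Bb.
Bb is the second degree of Ab major. This is the diminished supertonic triad, borrowed from the parallel minor.

iio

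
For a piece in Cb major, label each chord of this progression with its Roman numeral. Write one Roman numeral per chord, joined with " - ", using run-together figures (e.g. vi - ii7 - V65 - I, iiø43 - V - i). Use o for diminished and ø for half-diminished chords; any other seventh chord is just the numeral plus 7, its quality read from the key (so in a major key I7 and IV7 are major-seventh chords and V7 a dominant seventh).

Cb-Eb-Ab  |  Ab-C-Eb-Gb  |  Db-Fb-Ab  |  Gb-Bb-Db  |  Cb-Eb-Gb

vi6 - V7/ii - ii - V - I

Cb-Eb-Ab: minor triad on Ab = scale degree 6 → vi6.
Ab-C-Eb-Gb: chromatic; Ab is V of ii, so V7/ii.
Db-Fb-Ab has root Db, degree 2 in Cb major, so ii.
Gb-Bb-Db: major triad on Gb = scale degree 5 → V.
Cb-Eb-Gb: major triad on Cb = scale degree 1 → I.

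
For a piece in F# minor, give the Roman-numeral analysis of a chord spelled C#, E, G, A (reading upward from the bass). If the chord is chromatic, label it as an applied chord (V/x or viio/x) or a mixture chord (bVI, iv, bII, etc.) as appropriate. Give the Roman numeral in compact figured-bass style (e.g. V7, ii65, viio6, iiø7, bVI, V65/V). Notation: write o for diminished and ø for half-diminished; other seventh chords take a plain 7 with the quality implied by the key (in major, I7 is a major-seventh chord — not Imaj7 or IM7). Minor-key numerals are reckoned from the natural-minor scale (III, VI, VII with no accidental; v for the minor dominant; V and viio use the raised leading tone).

V65/VI

The pitches A-C#-E-G form a dominant seventh chord rooted on A.
A is not a diatonic chord root with this quality in F# minor, but it lies a perfect fifth above D (VI), so the chord functions as an applied dominant of VI.
With C# in the bass the chord is in first inversion, so the figured bass is 65.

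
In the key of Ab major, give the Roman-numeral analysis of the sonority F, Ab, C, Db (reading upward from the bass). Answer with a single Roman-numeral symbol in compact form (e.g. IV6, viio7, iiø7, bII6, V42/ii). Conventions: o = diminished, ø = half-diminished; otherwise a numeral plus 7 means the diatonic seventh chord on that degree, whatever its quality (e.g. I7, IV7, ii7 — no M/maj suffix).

IV65

The pitches Db-F-Ab-C form a major seventh chord rooted on Db.
Db is scale degree 4 in Ab major, and a major seventh chord on that degree is written IV7.
With F in the bass the chord is in first inversion, so the figured bass is 65.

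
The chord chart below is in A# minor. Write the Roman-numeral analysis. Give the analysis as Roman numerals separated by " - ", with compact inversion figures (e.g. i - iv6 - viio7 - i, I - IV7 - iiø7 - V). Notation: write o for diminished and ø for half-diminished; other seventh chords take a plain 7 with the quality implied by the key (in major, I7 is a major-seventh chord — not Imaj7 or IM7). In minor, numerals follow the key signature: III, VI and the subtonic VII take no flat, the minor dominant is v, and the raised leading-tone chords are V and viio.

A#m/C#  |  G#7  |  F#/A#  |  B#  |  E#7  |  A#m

A#m/C#: minor triad on A# = scale degree 1 → i6.
G#7: dominant seventh chord on G# = scale degree 7 → VII7.
F#/A# has root F#, degree 6 in A# minor, so VI6.
B# is the secondary dominant of V (major triad on B#): V/V.
E#7 has root E#, degree 5 in A# minor, so V7.
A#m has root A#, degree 1 in A# minor, so i.

i6 - VII7 - VI6 - V/V - V7 - i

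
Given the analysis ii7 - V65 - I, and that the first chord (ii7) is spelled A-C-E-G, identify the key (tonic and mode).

G major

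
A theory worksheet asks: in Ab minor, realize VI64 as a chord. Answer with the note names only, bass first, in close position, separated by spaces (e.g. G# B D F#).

In Ab minor, scale degree 6 is Fb, and the diatonic chord built there is a major triad.
Stacking thirds from Fb gives Fb-Ab-Cb.
With the 64 figure the chord is in second inversion; from the bass Cb upward in close position it reads Cb-Fb-Ab.

Cb Fb Ab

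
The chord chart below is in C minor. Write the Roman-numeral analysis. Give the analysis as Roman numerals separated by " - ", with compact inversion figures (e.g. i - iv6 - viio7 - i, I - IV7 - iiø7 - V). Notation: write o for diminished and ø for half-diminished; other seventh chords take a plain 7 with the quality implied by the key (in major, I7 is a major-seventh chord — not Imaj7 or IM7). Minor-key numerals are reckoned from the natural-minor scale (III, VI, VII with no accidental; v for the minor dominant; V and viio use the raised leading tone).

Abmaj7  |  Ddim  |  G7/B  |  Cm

VI7 - iio - V65 - i

Abmaj7: major seventh chord on Ab = scale degree 6 → VI7.
Ddim has root D, degree 2 in C minor, so iio.
G7/B has root G, degree 5 in C minor, so V65.
Cm: minor triad on C = scale degree 1 → i.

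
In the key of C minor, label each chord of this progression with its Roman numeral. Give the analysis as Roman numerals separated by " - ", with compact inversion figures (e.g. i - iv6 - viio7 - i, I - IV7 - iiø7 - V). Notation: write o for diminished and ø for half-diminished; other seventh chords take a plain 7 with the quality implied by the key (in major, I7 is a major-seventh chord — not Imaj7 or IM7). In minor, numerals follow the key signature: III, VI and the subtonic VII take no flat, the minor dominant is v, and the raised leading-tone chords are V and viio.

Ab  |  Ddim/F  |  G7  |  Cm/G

Ab has root Ab, degree 6 in C minor, so VI.
Ddim/F: diminished triad on D = scale degree 2 → iio6.
G7: root G is the dominant; dominant seventh chord there is V7.
Cm/G: minor triad on C = scale degree 1 → i64.

VI - iio6 - V7 - i64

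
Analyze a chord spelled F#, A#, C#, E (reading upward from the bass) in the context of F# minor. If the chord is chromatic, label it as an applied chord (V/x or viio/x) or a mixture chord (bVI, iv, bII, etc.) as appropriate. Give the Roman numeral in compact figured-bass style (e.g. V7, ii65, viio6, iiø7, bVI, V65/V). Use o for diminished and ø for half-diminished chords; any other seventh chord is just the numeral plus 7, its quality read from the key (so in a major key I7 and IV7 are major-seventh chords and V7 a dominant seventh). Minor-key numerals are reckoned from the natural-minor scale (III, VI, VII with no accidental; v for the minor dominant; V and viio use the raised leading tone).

V7/iv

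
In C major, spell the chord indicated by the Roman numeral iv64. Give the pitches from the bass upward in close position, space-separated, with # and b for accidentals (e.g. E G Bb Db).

iv64 is the minor subdominant, borrowed from the parallel minor. In C major that root is F.
So the chord is F-Ab-C, a minor triad.
The figured bass 64 indicates second inversion, placing the fifth (C) in the bass: C-F-Ab.

C F Ab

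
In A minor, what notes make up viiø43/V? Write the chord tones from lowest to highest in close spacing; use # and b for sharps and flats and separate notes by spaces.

A C# D# F#

The slash marks an applied leading-tone chord: viio of V. In A minor, V is E, so the leading tone to it is D#, a half step below.
Building a half-diminished seventh chord on D# gives D#-F#-A-C#.
The figured bass 43 indicates second inversion, placing the fifth (A) in the bass: A-C#-D#-F#.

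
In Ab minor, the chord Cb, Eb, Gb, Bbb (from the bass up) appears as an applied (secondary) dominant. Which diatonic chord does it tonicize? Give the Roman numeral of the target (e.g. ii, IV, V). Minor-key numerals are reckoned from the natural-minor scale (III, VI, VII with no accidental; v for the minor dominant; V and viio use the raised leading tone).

VI

The chord is a dominant seventh chord on Cb.
A dominant resolves down a perfect fifth: Cb → Fb. In Ab minor, Fb is scale degree 6, i.e. VI.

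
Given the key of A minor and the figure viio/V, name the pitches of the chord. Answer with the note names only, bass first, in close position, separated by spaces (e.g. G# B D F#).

D# F# A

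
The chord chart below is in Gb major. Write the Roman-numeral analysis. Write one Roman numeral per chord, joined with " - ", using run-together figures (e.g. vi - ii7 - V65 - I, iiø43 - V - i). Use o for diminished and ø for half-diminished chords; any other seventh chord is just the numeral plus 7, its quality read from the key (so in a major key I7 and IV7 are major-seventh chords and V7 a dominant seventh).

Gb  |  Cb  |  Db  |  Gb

Gb has root Gb, degree 1 in Gb major, so I.
Cb: major triad on Cb = scale degree 4 → IV.
Db has root Db, degree 5 in Gb major, so V.
Gb has root Gb, degree 1 in Gb major, so I.

I - IV - V - I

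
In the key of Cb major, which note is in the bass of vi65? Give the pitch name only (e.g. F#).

vi in Cb major has root Ab; the chord is Ab-Cb-Eb-Gb.
The figure 65 means first inversion — the third is in the bass.

Cb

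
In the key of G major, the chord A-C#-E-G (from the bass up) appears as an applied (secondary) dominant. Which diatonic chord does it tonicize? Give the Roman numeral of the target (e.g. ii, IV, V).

V

The chord is a dominant seventh chord on A.
A dominant resolves down a perfect fifth: A → D. In G major, D is scale degree 5, i.e. V.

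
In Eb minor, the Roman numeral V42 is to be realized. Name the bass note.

Ab

V in Eb minor has root Bb; the chord is Bb-D-F-Ab.
The figure 42 means third inversion — the seventh is in the bass.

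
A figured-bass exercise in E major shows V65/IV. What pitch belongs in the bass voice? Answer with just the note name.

G#

The applied chord V65/IV is rooted on E: E-G#-B-D.
The figure 65 means first inversion — the third is in the bass.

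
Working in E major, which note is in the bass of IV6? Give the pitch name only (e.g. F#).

IV in E major has root A; the chord is A-C#-E.
The figure 6 means first inversion — the third is in the bass.

C#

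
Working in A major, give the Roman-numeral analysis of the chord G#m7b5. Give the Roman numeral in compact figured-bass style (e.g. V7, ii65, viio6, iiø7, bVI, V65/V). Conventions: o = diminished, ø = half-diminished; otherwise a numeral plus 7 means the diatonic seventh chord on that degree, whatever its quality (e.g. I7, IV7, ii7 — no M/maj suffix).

The pitches G#-B-D-F# form a half-diminished seventh chord rooted on G#.
In A major, G# is the leading tone; the diatonic half-diminished seventh chord there is viiø7.

viiø7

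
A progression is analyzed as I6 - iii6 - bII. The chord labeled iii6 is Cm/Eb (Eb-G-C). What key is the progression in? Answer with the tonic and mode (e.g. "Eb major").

Ab major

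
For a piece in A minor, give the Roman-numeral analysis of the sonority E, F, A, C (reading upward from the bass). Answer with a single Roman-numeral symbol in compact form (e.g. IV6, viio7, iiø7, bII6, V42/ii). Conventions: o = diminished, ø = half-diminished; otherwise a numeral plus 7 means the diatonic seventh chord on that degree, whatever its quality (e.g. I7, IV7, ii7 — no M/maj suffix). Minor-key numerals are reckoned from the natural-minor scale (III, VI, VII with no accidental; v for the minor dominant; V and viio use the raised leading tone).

VI42

Stacked in thirds the chord is F-A-C-E: a major seventh chord on F.
In A minor, F is the submediant; the diatonic major seventh chord there is VI7.
With E in the bass the chord is in third inversion, so the figured bass is 42.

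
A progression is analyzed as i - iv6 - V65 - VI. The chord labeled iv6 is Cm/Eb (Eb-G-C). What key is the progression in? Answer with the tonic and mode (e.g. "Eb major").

G minor

The chord Cm/Eb is a minor triad rooted on C; its label is iv6.
If C is scale degree 4 and the mode makes that degree carry a minor triad, the tonic is G and the mode is minor.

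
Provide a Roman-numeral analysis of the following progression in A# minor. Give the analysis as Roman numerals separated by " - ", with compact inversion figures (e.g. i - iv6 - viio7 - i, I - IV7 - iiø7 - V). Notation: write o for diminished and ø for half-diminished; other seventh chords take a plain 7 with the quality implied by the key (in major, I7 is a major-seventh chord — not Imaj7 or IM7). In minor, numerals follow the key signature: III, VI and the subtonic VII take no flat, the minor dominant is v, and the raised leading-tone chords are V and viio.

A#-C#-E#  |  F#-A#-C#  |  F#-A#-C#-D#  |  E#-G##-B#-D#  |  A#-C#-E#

A#-C#-E#: root A# is the tonic; minor triad there is i.
F#-A#-C# has root F#, degree 6 in A# minor, so VI.
F#-A#-C#-D#: root D# is the subdominant; minor seventh chord there is iv65.
E#-G##-B#-D#: dominant seventh chord on E# = scale degree 5 → V7.
A#-C#-E#: minor triad on A# = scale degree 1 → i.

i - VI - iv65 - V7 - i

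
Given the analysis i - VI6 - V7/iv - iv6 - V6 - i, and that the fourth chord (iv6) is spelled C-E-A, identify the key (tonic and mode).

The chord Am/C is a minor triad rooted on A; its label is iv6.
If A is scale degree 4 and the mode makes that degree carry a minor triad, the tonic is E and the mode is minor.

E minor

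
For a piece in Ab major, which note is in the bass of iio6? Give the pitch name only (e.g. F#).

Db

iio in Ab major has root Bb; the chord is Bb-Db-Fb.
The figure 6 means first inversion — the third is in the bass.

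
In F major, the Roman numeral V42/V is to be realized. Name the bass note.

The applied chord V42/V is rooted on G: G-B-D-F.
The figure 42 means third inversion — the seventh is in the bass.

F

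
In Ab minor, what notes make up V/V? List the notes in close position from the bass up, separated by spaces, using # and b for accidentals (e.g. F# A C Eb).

The slash means an applied dominant: we want the dominant of V. In Ab minor, V is Eb major, and its dominant is built on Bb.
Building a major triad on Bb gives Bb-D-F.

Bb D F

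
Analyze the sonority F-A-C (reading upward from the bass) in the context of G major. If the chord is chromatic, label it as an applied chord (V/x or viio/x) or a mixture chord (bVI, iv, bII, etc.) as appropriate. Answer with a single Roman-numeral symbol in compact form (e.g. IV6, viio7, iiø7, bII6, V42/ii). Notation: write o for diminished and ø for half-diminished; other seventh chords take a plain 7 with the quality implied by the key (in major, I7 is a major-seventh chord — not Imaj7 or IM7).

The pitches F-A-C form a major triad rooted on F.
F is the lowered seventh degree of G major (diatonic 7 would be F#). This is a major triad on the lowered seventh degree (the subtonic), borrowed from the parallel minor.

bVII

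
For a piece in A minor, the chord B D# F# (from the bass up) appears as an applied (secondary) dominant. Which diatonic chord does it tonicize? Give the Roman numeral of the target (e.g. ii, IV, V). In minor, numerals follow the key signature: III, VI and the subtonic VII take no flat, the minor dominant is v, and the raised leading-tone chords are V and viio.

The chord is a major triad on B.
A dominant resolves down a perfect fifth: B → E. In A minor, E is scale degree 5, i.e. V.

V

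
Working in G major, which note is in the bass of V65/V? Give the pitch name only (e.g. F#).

C#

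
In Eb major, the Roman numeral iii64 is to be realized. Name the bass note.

iii in Eb major has root G; the chord is G-Bb-D.
The figure 64 means second inversion — the fifth is in the bass.

D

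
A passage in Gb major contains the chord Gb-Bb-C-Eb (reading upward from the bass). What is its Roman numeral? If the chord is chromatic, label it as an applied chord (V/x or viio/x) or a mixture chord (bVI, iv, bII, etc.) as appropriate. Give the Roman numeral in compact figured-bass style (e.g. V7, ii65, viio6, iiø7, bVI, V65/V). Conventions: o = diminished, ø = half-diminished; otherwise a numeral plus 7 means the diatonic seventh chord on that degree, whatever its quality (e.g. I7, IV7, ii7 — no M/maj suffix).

viiø43/V

The pitches C-Eb-Gb-Bb form a half-diminished seventh chord rooted on C.
C sits a half step below Db (V in Gb major); a diminished chord there is the applied leading-tone chord of V.
With Gb in the bass the chord is in second inversion, so the figured bass is 43.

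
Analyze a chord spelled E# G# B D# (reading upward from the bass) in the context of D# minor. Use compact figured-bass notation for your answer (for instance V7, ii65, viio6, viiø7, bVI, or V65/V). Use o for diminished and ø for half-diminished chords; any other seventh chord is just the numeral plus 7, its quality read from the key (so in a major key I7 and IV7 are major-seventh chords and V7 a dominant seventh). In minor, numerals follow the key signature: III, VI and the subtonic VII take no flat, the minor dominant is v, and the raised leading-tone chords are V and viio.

iiø7

The pitches E#-G#-B-D# form a half-diminished seventh chord rooted on E#.
E# is scale degree 2 in D# minor, and a half-diminished seventh chord on that degree is written iiø7.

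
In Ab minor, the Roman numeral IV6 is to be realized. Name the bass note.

F

IV in Ab minor has root Db; the chord is Db-F-Ab.
The figure 6 means first inversion — the third is in the bass.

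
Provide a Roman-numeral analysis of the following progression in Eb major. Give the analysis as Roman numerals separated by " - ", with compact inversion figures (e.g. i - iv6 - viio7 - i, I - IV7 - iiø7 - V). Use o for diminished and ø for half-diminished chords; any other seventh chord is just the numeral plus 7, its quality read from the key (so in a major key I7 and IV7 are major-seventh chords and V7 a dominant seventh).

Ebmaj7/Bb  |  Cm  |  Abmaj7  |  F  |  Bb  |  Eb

I43 - vi - IV7 - V/V - V - I

Ebmaj7/Bb: major seventh chord on Eb = scale degree 1 → I43.
Cm has root C, degree 6 in Eb major, so vi.
Abmaj7: major seventh chord on Ab = scale degree 4 → IV7.
F: a major triad on F, the applied dominant of V → V/V.
Bb: root Bb is the dominant; major triad there is V.
Eb: root Eb is the tonic; major triad there is I.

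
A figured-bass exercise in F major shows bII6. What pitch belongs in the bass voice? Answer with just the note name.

Bb

bII in F major has root Gb; the chord is Gb-Bb-Db.
The figure 6 means first inversion — the third is in the bass.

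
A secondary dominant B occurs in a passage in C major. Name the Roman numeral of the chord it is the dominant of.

iii

The chord is a major triad on B.
A dominant resolves down a perfect fifth: B → E. In C major, E is scale degree 3, i.e. iii.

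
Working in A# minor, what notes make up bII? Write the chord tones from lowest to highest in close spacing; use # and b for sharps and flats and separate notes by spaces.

B D# F#

Scale degree 2 in A# minor is B#; lowering it a half step gives B. bII is the Neapolitan chord — a major triad on the lowered second degree.
So the chord is B-D#-F#, a major triad.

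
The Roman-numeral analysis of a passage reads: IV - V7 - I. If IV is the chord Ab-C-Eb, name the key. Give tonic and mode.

Eb major

The chord Ab is a major triad rooted on Ab; its label is IV.
IV on Ab implies Ab is the subdominant; that puts the tonic at Eb, and the uppercase numeral fits major mode.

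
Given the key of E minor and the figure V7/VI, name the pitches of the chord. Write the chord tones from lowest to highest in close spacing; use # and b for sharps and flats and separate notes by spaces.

V7/VI is a secondary dominant — the dominant seventh of VI. VI in E minor is C, so the applied chord's root is G, a perfect fifth above.
Building a dominant seventh chord on G gives G-B-D-F.

G B D F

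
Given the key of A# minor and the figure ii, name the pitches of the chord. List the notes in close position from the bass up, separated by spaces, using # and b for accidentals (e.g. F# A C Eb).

B# D# F##

Scale degree 2 in A# minor is B#; here the chord built on it is altered to a minor triad. ii is the minor supertonic, borrowed from the parallel major (the Dorian ii).
So the chord is B#-D#-F##.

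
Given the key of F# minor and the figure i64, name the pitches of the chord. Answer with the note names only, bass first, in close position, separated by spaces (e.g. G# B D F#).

C# F# A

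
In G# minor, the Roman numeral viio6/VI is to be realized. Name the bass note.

F#

The applied chord viio6/VI is rooted on D#: D#-F#-A.
The figure 6 means first inversion — the third is in the bass.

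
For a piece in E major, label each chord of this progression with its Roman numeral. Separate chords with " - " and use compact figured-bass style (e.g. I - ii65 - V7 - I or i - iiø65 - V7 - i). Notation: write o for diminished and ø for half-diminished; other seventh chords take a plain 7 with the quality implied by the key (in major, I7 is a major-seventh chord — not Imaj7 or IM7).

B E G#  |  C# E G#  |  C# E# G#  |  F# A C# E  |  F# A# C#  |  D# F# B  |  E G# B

B-E-G#: major triad on E = scale degree 1 → I64.
C#-E-G#: root C# is the submediant; minor triad there is vi.
C#-E#-G#: chromatic; C# is V of ii, so V/ii.
F#-A-C#-E has root F#, degree 2 in E major, so ii7.
F#-A#-C# is the secondary dominant of V (major triad on F#): V/V.
D#-F#-B has root B, degree 5 in E major, so V6.
E-G#-B: root E is the tonic; major triad there is I.

I64 - vi - V/ii - ii7 - V/V - V6 - I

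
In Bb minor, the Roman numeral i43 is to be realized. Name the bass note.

i in Bb minor has root Bb; the chord is Bb-Db-F-Ab.
The figure 43 means second inversion — the fifth is in the bass.

F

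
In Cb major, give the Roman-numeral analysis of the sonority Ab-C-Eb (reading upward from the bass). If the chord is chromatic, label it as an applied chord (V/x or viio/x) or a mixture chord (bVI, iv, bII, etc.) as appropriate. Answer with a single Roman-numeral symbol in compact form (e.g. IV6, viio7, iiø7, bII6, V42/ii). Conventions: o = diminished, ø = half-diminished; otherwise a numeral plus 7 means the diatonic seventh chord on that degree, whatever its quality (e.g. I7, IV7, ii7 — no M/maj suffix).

V/ii

Stacked in thirds the chord is Ab-C-Eb: a major triad on Ab.
Ab is not a diatonic chord root with this quality in Cb major, but it lies a perfect fifth above Db (ii), so the chord functions as an applied dominant of ii.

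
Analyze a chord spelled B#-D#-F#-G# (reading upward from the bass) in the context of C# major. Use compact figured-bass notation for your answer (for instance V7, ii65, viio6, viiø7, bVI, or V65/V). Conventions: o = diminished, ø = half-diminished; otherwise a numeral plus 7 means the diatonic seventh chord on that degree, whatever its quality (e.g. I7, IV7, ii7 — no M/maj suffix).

V65

The pitches G#-B#-D#-F# form a dominant seventh chord rooted on G#.
G# is scale degree 5 in C# major, and a dominant seventh chord on that degree is written V7.
With B# in the bass the chord is in first inversion, so the figured bass is 65.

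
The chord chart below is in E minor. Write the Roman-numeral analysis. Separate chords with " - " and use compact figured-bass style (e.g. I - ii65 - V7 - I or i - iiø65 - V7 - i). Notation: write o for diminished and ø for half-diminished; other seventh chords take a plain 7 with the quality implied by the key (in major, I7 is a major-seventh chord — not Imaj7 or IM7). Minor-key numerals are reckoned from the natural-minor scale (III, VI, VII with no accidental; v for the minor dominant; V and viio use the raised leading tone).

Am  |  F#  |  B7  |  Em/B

Am: minor triad on A = scale degree 4 → iv.
F# is the secondary dominant of V (major triad on F#): V/V.
B7 has root B, degree 5 in E minor, so V7.
Em/B: minor triad on E = scale degree 1 → i64.

iv - V/V - V7 - i64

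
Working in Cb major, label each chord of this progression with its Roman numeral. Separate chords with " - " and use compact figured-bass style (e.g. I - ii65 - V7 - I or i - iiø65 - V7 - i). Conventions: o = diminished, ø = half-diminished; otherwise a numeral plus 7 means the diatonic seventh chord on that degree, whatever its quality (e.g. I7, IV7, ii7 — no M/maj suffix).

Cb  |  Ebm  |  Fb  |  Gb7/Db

I - iii - IV - V43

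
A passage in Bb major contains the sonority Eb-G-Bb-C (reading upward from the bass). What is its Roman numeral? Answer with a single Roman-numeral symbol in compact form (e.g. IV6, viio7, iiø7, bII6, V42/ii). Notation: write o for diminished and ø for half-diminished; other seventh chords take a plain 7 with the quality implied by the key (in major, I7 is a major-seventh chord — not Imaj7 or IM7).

ii65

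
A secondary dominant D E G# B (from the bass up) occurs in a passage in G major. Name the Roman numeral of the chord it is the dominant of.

ii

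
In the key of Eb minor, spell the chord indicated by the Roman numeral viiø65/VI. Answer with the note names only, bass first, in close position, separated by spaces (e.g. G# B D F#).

Db Fb Ab Bb

The slash marks an applied leading-tone chord: viio of VI. In Eb minor, VI is Cb, so the leading tone to it is Bb, a half step below.
Building a half-diminished seventh chord on Bb gives Bb-Db-Fb-Ab.
The figured bass 65 indicates first inversion, placing the third (Db) in the bass: Db-Fb-Ab-Bb.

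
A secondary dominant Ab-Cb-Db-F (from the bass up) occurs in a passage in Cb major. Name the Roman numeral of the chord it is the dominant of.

The chord is a dominant seventh chord on Db.
A dominant resolves down a perfect fifth: Db → Gb. In Cb major, Gb is scale degree 5, i.e. V.

V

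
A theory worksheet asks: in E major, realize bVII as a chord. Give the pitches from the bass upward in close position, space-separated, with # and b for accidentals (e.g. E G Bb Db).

Scale degree 7 in E major is D#; lowering it a half step gives D. bVII is a major triad on the lowered seventh degree (the subtonic), borrowed from the parallel minor.
So the chord is D-F#-A, a major triad.

D F# A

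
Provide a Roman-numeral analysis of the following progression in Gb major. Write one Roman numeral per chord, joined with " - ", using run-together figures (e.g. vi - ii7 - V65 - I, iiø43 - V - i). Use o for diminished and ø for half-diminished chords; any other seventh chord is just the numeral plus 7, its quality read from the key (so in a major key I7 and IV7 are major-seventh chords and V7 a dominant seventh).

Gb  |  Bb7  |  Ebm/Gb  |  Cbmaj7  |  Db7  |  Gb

Gb: root Gb is the tonic; major triad there is I.
Bb7: chromatic; Bb is V of vi, so V7/vi.
Ebm/Gb: root Eb is the submediant; minor triad there is vi6.
Cbmaj7 has root Cb, degree 4 in Gb major, so IV7.
Db7: dominant seventh chord on Db = scale degree 5 → V7.
Gb: root Gb is the tonic; major triad there is I.

I - V7/vi - vi6 - IV7 - V7 - I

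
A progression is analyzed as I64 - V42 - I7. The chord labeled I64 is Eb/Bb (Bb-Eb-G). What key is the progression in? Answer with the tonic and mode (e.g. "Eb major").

Eb major

I64 is given as Bb-Eb-G — a major triad with root Eb.
If Eb is scale degree 1 and the mode makes that degree carry a major triad, the tonic is Eb and the mode is major.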